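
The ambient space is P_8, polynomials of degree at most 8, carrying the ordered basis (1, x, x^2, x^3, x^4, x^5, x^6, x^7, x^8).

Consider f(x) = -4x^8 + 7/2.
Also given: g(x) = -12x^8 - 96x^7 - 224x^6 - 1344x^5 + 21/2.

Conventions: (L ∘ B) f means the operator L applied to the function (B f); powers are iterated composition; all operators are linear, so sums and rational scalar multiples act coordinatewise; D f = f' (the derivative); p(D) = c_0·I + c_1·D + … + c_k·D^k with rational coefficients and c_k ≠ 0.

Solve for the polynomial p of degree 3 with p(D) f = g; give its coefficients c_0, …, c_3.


D^0 f = -4x^8 + 7/2
D^1 f = -32x^7
D^2 f = -224x^6
D^3 f = -1344x^5
matching coefficients of g against c_0 f + c_1 Df + … from the top degree down determines the c_i
solution: c_0 = 3, c_1 = 3, c_2 = 1, c_3 = 1

p(D) = 3·I + 3·D + D^2 + D^3, i.e. c_0 = 3, c_1 = 3, c_2 = 1, c_3 = 1


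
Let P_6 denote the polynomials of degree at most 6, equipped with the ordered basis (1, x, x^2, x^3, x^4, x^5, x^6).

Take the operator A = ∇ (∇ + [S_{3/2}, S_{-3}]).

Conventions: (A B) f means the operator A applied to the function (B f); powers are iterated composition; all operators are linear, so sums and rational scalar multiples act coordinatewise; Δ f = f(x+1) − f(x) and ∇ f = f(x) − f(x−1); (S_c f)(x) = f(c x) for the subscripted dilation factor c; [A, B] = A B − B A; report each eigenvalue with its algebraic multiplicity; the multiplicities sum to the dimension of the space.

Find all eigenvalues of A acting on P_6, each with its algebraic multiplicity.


λ = 0 (multiplicity 7)

image of 1: 0
image of x: 0
image of x^2: 2
image of x^3: 6x - 6
image of x^4: 12x^2 - 24x + 14
image of x^5: 20x^3 - 60x^2 + 70x - 30
image of x^6: 30x^4 - 120x^3 + 210x^2 - 180x + 62
the matrix is upper triangular; its diagonal is (0, 0, 0, 0, 0, 0, 0)
for a triangular matrix the eigenvalues are the diagonal entries, with algebraic multiplicity their repetition count


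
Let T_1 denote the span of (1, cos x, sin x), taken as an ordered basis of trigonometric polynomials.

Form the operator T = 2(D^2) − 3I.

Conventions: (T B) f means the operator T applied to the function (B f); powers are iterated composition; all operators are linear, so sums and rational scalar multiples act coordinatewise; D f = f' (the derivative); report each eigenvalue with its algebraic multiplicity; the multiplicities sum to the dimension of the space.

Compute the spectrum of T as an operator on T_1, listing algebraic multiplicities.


λ = -5 (multiplicity 2), λ = -3 (multiplicity 1)

image of 1: -3
image of cos x: -5cos x
image of sin x: -5sin x
the matrix is diagonal; its diagonal is (-3, -5, -5)
for a triangular matrix the eigenvalues are the diagonal entries, with algebraic multiplicity their repetition count


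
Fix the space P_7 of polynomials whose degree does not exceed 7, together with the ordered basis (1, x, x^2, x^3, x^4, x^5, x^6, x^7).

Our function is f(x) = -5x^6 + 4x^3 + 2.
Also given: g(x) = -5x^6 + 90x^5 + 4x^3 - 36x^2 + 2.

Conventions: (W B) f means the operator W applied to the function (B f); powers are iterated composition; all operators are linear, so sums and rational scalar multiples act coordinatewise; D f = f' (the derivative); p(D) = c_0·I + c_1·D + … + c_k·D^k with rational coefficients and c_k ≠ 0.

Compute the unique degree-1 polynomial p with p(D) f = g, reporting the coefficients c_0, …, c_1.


c_0 = 1, c_1 = -3

D^0 f = -5x^6 + 4x^3 + 2
D^1 f = -30x^5 + 12x^2
matching coefficients of g against c_0 f + c_1 Df + … from the top degree down determines the c_i
solution: c_0 = 1, c_1 = -3


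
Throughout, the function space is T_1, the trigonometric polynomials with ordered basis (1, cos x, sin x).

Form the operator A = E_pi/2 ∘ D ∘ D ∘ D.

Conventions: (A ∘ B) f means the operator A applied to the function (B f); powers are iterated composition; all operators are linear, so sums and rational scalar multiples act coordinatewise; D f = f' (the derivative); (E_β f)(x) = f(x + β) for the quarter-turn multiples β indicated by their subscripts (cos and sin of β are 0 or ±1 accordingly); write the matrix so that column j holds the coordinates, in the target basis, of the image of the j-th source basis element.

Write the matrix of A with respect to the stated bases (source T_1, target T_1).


image of 1: 0
image of cos x: cos x
image of sin x: sin x
each image's coordinates form column j of the matrix

the matrix is [[0, 0, 0]; [0, 1, 0]; [0, 0, 1]] (rows listed top to bottom)


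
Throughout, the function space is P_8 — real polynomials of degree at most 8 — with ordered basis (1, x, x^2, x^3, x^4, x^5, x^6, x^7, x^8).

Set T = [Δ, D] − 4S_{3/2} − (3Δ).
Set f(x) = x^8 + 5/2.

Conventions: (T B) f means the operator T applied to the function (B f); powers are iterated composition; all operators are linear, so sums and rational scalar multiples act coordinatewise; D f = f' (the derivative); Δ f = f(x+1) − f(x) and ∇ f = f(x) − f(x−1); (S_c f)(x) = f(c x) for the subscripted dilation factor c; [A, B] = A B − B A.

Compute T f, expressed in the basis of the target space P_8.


D f = 8x^7
Δ D f = 56x^6 + 168x^5 + 280x^4 + 280x^3 + 168x^2 + 56x + 8
Δ f = 8x^7 + 28x^6 + 56x^5 + 70x^4 + 56x^3 + 28x^2 + 8x + 1
D Δ f = 56x^6 + 168x^5 + 280x^4 + 280x^3 + 168x^2 + 56x + 8
[Δ, D] f = 0
S_{3/2} f = (6561/256)x^8 + 5/2
(-4S_{3/2}) f = -(6561/64)x^8 - 10
Δ f = 8x^7 + 28x^6 + 56x^5 + 70x^4 + 56x^3 + 28x^2 + 8x + 1
(3Δ) f = 24x^7 + 84x^6 + 168x^5 + 210x^4 + 168x^3 + 84x^2 + 24x + 3
(-(3Δ)) f = -24x^7 - 84x^6 - 168x^5 - 210x^4 - 168x^3 - 84x^2 - 24x - 3
([Δ, D] − 4S_{3/2} − (3Δ)) f = -(6561/64)x^8 - 24x^7 - 84x^6 - 168x^5 - 210x^4 - 168x^3 - 84x^2 - 24x - 13

g(x) = -(6561/64)x^8 - 24x^7 - 84x^6 - 168x^5 - 210x^4 - 168x^3 - 84x^2 - 24x - 13


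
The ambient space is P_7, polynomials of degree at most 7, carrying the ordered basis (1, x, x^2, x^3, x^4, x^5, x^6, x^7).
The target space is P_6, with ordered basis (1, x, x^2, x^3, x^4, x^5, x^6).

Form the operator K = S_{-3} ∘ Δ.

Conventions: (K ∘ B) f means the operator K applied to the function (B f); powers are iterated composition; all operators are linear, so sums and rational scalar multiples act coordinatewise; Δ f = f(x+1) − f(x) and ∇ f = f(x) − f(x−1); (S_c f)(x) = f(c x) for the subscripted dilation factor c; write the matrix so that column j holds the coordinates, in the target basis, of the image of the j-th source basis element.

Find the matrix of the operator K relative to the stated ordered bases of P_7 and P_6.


image of 1: 0
image of x: 1
image of x^2: -6x + 1
image of x^3: 27x^2 - 9x + 1
image of x^4: -108x^3 + 54x^2 - 12x + 1
image of x^5: 405x^4 - 270x^3 + 90x^2 - 15x + 1
image of x^6: -1458x^5 + 1215x^4 - 540x^3 + 135x^2 - 18x + 1
image of x^7: 5103x^6 - 5103x^5 + 2835x^4 - 945x^3 + 189x^2 - 21x + 1
each image's coordinates form column j of the matrix

the matrix is [[0, 1, 1, 1, 1, 1, 1, 1]; [0, 0, -6, -9, -12, -15, -18, -21]; [0, 0, 0, 27, 54, 90, 135, 189]; [0, 0, 0, 0, -108, -270, -540, -945]; [0, 0, 0, 0, 0, 405, 1215, 2835]; [0, 0, 0, 0, 0, 0, -1458, -5103]; [0, 0, 0, 0, 0, 0, 0, 5103]] (rows listed top to bottom)


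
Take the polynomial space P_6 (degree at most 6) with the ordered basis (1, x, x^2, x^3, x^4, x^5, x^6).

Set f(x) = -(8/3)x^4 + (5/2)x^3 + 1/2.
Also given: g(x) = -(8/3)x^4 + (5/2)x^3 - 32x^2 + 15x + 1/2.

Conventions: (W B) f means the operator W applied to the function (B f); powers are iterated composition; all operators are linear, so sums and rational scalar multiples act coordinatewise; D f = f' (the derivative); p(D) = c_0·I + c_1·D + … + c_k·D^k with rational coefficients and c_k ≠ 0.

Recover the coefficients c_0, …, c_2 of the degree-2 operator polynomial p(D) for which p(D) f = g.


c_0 = 1, c_1 = 0, c_2 = 1

D^0 f = -(8/3)x^4 + (5/2)x^3 + 1/2
D^1 f = -(32/3)x^3 + (15/2)x^2
D^2 f = -32x^2 + 15x
matching coefficients of g against c_0 f + c_1 Df + … from the top degree down determines the c_i
solution: c_0 = 1, c_1 = 0, c_2 = 1


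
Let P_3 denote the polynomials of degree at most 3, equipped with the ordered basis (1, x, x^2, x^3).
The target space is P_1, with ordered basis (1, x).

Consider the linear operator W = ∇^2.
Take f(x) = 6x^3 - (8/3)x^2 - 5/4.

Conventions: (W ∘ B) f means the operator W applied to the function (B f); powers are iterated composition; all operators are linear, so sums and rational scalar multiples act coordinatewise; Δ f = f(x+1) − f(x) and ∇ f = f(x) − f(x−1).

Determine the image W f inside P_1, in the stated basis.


the image equals g(x) = 36x - 124/3

∇ f = 18x^2 - (70/3)x + 26/3
∇ ∇ f = 36x - 124/3


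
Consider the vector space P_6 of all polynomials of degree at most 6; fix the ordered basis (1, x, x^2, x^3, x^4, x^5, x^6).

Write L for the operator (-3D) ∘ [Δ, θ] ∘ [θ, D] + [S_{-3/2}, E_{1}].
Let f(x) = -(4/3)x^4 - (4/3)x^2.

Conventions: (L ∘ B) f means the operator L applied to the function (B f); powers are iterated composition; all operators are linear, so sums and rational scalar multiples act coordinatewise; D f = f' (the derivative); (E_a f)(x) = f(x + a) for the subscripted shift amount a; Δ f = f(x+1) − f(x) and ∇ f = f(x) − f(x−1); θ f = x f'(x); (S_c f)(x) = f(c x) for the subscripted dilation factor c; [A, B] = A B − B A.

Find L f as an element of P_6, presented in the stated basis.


g(x) = 45x^3 + (45/2)x^2 - 51x - 1067/12

D f = -(16/3)x^3 - (8/3)x
θ D f = -16x^3 - (8/3)x
θ f = -(16/3)x^4 - (8/3)x^2
D θ f = -(64/3)x^3 - (16/3)x
[θ, D] f = (16/3)x^3 + (8/3)x
θ [θ, D] f = 16x^3 + (8/3)x
Δ θ [θ, D] f = 48x^2 + 48x + 56/3
Δ [θ, D] f = 16x^2 + 16x + 8
θ Δ [θ, D] f = 32x^2 + 16x
[Δ, θ] [θ, D] f = 16x^2 + 32x + 56/3
D [Δ, θ] [θ, D] f = 32x + 32
(-3D) [Δ, θ] [θ, D] f = -96x - 96
E_{1} f = -(4/3)x^4 - (16/3)x^3 - (28/3)x^2 - 8x - 8/3
S_{-3/2} E_{1} f = -(27/4)x^4 + 18x^3 - 21x^2 + 12x - 8/3
S_{-3/2} f = -(27/4)x^4 - 3x^2
E_{1} S_{-3/2} f = -(27/4)x^4 - 27x^3 - (87/2)x^2 - 33x - 39/4
[S_{-3/2}, E_{1}] f = 45x^3 + (45/2)x^2 + 45x + 85/12
((-3D) ∘ [Δ, θ] ∘ [θ, D] + [S_{-3/2}, E_{1}]) f = 45x^3 + (45/2)x^2 - 51x - 1067/12


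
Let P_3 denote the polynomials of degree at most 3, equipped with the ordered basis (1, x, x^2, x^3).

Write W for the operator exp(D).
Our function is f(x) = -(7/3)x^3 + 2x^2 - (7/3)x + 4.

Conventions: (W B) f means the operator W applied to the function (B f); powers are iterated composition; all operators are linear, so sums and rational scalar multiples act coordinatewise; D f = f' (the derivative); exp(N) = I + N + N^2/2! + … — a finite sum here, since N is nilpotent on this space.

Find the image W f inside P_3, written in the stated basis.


order-1 term: -7x^2 + 4x - 7/3
order-2 term: -7x + 2
order-3 term: -7/3
the series for exp(D) f terminates at order 3
exp(D) f = -(7/3)x^3 - 5x^2 - (16/3)x + 4/3

the result is g(x) = -(7/3)x^3 - 5x^2 - (16/3)x + 4/3


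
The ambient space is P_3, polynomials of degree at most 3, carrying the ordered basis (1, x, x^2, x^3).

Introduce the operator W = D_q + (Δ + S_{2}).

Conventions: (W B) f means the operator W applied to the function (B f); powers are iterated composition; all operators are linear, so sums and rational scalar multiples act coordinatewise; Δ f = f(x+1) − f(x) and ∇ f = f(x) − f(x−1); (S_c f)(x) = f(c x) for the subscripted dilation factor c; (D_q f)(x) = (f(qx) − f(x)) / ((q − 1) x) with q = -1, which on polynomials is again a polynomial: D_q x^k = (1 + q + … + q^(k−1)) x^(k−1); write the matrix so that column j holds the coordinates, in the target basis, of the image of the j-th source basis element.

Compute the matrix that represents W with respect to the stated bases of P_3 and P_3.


image of 1: 1
image of x: 2x + 2
image of x^2: 4x^2 + 2x + 1
image of x^3: 8x^3 + 4x^2 + 3x + 1
each image's coordinates form column j of the matrix

the matrix is [[1, 2, 1, 1]; [0, 2, 2, 3]; [0, 0, 4, 4]; [0, 0, 0, 8]] (rows listed top to bottom)


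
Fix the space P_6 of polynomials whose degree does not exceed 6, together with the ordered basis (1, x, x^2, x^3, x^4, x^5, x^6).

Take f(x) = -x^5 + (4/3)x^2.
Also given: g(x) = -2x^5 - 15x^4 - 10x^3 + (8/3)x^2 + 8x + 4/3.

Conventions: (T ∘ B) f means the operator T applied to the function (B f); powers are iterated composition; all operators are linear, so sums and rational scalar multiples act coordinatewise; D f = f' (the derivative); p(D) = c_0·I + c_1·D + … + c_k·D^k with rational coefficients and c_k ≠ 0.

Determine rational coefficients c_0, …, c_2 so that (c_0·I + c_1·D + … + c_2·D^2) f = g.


D^0 f = -x^5 + (4/3)x^2
D^1 f = -5x^4 + (8/3)x
D^2 f = -20x^3 + 8/3
matching coefficients of g against c_0 f + c_1 Df + … from the top degree down determines the c_i
solution: c_0 = 2, c_1 = 3, c_2 = 1/2

c_0 = 2, c_1 = 3, c_2 = 1/2


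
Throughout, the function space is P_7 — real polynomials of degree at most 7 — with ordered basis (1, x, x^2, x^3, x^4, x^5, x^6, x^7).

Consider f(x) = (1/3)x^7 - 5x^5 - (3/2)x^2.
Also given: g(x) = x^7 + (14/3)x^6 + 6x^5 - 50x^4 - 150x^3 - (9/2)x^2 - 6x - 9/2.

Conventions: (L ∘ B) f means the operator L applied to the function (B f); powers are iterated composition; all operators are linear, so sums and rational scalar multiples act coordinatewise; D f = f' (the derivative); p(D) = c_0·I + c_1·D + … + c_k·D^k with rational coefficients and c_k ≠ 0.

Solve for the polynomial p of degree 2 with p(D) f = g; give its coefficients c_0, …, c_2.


D^0 f = (1/3)x^7 - 5x^5 - (3/2)x^2
D^1 f = (7/3)x^6 - 25x^4 - 3x
D^2 f = 14x^5 - 100x^3 - 3
matching coefficients of g against c_0 f + c_1 Df + … from the top degree down determines the c_i
solution: c_0 = 3, c_1 = 2, c_2 = 3/2

c_0 = 3, c_1 = 2, c_2 = 3/2


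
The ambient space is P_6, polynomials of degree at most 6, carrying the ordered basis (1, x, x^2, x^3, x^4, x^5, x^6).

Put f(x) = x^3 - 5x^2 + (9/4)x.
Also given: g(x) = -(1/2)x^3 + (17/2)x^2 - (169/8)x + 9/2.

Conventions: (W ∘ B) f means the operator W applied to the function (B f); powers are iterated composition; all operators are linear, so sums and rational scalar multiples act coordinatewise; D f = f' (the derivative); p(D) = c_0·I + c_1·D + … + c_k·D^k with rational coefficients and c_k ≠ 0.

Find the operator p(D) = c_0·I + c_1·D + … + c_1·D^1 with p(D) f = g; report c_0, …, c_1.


c_0 = -1/2, c_1 = 2

D^0 f = x^3 - 5x^2 + (9/4)x
D^1 f = 3x^2 - 10x + 9/4
matching coefficients of g against c_0 f + c_1 Df + … from the top degree down determines the c_i
solution: c_0 = -1/2, c_1 = 2


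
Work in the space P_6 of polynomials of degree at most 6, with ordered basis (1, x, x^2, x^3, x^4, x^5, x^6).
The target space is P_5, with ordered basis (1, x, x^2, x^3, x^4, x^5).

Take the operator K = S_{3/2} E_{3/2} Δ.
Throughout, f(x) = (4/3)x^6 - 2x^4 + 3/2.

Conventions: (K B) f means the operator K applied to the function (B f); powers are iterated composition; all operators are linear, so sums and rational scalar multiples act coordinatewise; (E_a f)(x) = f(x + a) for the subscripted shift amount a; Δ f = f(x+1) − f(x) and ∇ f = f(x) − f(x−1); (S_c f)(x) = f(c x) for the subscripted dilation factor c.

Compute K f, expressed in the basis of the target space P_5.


Δ f = 8x^5 + 20x^4 + (56/3)x^3 + 8x^2 - 2/3
E_{3/2} Δ f = 8x^5 + 80x^4 + (956/3)x^3 + 632x^2 + (1245/2)x + 727/3
S_{3/2} E_{3/2} Δ f = (243/4)x^5 + 405x^4 + (2151/2)x^3 + 1422x^2 + (3735/4)x + 727/3

the result is g(x) = (243/4)x^5 + 405x^4 + (2151/2)x^3 + 1422x^2 + (3735/4)x + 727/3


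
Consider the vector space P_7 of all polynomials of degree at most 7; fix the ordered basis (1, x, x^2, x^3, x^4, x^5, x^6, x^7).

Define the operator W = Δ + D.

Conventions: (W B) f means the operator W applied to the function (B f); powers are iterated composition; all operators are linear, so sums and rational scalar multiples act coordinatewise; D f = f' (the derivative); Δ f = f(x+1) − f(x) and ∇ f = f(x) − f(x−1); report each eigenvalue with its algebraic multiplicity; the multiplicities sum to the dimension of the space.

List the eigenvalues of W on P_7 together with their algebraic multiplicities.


λ = 0 (multiplicity 8)

image of 1: 0
image of x: 2
image of x^2: 4x + 1
image of x^3: 6x^2 + 3x + 1
image of x^4: 8x^3 + 6x^2 + 4x + 1
image of x^5: 10x^4 + 10x^3 + 10x^2 + 5x + 1
image of x^6: 12x^5 + 15x^4 + 20x^3 + 15x^2 + 6x + 1
image of x^7: 14x^6 + 21x^5 + 35x^4 + 35x^3 + 21x^2 + 7x + 1
the matrix is upper triangular; its diagonal is (0, 0, 0, 0, 0, 0, 0, 0)
for a triangular matrix the eigenvalues are the diagonal entries, with algebraic multiplicity their repetition count


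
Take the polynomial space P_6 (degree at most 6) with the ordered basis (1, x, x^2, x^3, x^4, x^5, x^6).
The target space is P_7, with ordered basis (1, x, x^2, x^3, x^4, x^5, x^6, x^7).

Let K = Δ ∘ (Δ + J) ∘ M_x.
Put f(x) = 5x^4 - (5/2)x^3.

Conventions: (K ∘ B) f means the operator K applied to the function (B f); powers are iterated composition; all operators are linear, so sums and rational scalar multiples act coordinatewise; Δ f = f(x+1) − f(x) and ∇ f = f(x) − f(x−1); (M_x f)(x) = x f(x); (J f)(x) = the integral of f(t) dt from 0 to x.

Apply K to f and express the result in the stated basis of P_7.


g(x) = 5x^5 + 10x^4 + (335/3)x^3 + (555/2)x^2 + (585/2)x + 346/3

M_x f = 5x^5 - (5/2)x^4
Δ M_x f = 25x^4 + 40x^3 + 35x^2 + 15x + 5/2
J M_x f = (5/6)x^6 - (1/2)x^5
(Δ + J) M_x f = (5/6)x^6 - (1/2)x^5 + 25x^4 + 40x^3 + 35x^2 + 15x + 5/2
Δ ((Δ + J) ∘ M_x) f = 5x^5 + 10x^4 + (335/3)x^3 + (555/2)x^2 + (585/2)x + 346/3


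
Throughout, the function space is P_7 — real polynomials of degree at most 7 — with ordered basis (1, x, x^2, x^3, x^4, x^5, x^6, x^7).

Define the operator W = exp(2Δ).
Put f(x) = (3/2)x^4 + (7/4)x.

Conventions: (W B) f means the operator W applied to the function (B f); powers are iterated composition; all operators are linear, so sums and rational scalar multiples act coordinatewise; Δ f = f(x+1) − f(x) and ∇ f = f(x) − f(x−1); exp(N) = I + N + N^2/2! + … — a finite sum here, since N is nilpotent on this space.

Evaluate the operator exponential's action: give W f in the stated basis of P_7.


the image equals g(x) = (3/2)x^4 + 12x^3 + 54x^2 + (535/4)x + 289/2

order-1 term: 12x^3 + 18x^2 + 12x + 13/2
order-2 term: 36x^2 + 72x + 42
order-3 term: 48x + 72
order-4 term: 24
the series for exp(2Δ) f terminates at order 4
exp(2Δ) f = (3/2)x^4 + 12x^3 + 54x^2 + (535/4)x + 289/2


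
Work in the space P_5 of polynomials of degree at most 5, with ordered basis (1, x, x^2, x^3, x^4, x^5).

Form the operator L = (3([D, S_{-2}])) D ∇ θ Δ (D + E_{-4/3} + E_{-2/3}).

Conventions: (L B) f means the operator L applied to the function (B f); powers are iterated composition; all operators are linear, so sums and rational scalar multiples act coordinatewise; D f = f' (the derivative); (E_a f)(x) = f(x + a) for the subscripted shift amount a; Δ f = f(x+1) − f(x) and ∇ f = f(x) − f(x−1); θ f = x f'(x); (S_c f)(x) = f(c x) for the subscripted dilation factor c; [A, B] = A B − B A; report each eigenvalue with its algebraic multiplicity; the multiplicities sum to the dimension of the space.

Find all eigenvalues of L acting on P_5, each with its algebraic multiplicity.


image of 1: 0
image of x: 0
image of x^2: 0
image of x^3: 0
image of x^4: -1296
image of x^5: 17280x + 4320
the matrix is upper triangular; its diagonal is (0, 0, 0, 0, 0, 0)
for a triangular matrix the eigenvalues are the diagonal entries, with algebraic multiplicity their repetition count

λ = 0 (multiplicity 6)


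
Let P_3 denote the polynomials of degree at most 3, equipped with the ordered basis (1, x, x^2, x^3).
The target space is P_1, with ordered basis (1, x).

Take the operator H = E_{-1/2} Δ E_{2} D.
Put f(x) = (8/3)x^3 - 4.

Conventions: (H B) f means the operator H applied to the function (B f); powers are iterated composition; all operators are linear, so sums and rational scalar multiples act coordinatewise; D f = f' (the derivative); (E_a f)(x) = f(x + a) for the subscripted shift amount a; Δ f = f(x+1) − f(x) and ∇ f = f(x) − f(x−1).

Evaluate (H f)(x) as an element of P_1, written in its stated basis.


D f = 8x^2
E_{2} D f = 8x^2 + 32x + 32
Δ E_{2} D f = 16x + 40
E_{-1/2} Δ E_{2} D f = 16x + 32

the result is g(x) = 16x + 32


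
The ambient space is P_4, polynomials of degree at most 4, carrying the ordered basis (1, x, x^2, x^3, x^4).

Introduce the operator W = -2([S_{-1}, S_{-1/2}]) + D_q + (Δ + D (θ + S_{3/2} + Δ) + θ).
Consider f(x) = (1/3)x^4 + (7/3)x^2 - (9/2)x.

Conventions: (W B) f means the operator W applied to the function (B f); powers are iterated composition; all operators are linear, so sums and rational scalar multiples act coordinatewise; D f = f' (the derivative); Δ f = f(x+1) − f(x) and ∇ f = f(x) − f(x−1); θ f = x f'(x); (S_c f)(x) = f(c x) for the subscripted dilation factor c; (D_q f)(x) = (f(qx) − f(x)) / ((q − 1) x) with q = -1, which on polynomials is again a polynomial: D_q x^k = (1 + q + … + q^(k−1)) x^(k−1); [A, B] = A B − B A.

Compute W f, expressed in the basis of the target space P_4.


S_{-1/2} f = (1/48)x^4 + (7/12)x^2 + (9/4)x
S_{-1} S_{-1/2} f = (1/48)x^4 + (7/12)x^2 - (9/4)x
S_{-1} f = (1/3)x^4 + (7/3)x^2 + (9/2)x
S_{-1/2} S_{-1} f = (1/48)x^4 + (7/12)x^2 - (9/4)x
[S_{-1}, S_{-1/2}] f = 0
(-2([S_{-1}, S_{-1/2}])) f = 0
D_q f = -9/2
Δ f = (4/3)x^3 + 2x^2 + 6x - 11/6
θ f = (4/3)x^4 + (14/3)x^2 - (9/2)x
S_{3/2} f = (27/16)x^4 + (21/4)x^2 - (27/4)x
Δ f = (4/3)x^3 + 2x^2 + 6x - 11/6
(θ + S_{3/2} + Δ) f = (145/48)x^4 + (4/3)x^3 + (143/12)x^2 - (21/4)x - 11/6
D (θ + S_{3/2} + Δ) f = (145/12)x^3 + 4x^2 + (143/6)x - 21/4
θ f = (4/3)x^4 + (14/3)x^2 - (9/2)x
(Δ + D (θ + S_{3/2} + Δ) + θ) f = (4/3)x^4 + (161/12)x^3 + (32/3)x^2 + (76/3)x - 85/12
(-2([S_{-1}, S_{-1/2}]) + D_q + (Δ + D (θ + S_{3/2} + Δ) + θ)) f = (4/3)x^4 + (161/12)x^3 + (32/3)x^2 + (76/3)x - 139/12

the result is g(x) = (4/3)x^4 + (161/12)x^3 + (32/3)x^2 + (76/3)x - 139/12


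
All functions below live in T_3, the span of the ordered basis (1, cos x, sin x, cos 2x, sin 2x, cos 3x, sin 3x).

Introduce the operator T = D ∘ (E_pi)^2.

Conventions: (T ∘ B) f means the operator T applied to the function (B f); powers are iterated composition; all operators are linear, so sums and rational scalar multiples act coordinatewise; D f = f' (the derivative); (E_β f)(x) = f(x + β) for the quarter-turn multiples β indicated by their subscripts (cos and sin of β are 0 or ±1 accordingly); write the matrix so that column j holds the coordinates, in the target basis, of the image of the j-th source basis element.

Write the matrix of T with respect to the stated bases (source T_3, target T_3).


image of 1: 0
image of cos x: -sin x
image of sin x: cos x
image of cos 2x: -2sin 2x
image of sin 2x: 2cos 2x
image of cos 3x: -3sin 3x
image of sin 3x: 3cos 3x
each image's coordinates form column j of the matrix

the matrix is [[0, 0, 0, 0, 0, 0, 0]; [0, 0, 1, 0, 0, 0, 0]; [0, -1, 0, 0, 0, 0, 0]; [0, 0, 0, 0, 2, 0, 0]; [0, 0, 0, -2, 0, 0, 0]; [0, 0, 0, 0, 0, 0, 3]; [0, 0, 0, 0, 0, -3, 0]] (rows listed top to bottom)


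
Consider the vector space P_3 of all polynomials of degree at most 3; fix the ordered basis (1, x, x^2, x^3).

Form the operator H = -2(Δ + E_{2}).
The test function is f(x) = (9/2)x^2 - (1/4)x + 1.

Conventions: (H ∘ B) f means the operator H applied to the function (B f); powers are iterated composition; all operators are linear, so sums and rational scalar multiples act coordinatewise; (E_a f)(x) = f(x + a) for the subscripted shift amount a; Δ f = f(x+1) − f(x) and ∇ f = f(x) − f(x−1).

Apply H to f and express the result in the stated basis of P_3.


Δ f = 9x + 17/4
E_{2} f = (9/2)x^2 + (71/4)x + 37/2
(Δ + E_{2}) f = (9/2)x^2 + (107/4)x + 91/4
(-2(Δ + E_{2})) f = -9x^2 - (107/2)x - 91/2

g(x) = -9x^2 - (107/2)x - 91/2


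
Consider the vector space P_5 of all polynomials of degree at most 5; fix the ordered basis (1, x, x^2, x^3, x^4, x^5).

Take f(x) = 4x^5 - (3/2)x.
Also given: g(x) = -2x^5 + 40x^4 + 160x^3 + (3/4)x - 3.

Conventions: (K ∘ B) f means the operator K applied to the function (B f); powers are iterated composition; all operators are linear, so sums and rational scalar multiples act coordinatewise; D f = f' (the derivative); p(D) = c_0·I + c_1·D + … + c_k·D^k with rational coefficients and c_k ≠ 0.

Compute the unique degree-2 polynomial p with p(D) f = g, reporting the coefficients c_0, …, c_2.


c_0 = -1/2, c_1 = 2, c_2 = 2

D^0 f = 4x^5 - (3/2)x
D^1 f = 20x^4 - 3/2
D^2 f = 80x^3
matching coefficients of g against c_0 f + c_1 Df + … from the top degree down determines the c_i
solution: c_0 = -1/2, c_1 = 2, c_2 = 2


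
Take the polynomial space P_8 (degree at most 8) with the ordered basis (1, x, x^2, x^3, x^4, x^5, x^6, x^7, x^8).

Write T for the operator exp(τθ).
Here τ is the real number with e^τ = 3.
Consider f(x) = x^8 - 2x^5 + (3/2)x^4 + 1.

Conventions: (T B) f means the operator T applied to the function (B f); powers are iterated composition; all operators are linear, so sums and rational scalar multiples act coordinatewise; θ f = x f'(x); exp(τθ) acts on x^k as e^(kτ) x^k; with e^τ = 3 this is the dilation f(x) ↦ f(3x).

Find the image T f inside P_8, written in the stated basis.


the image equals g(x) = 6561x^8 - 486x^5 + (243/2)x^4 + 1

exp(τθ) x^k = e^(kτ) x^k; with e^τ = 3 this sends x^k to 3^k x^k
x^4 ↦ 81 x^4
x^5 ↦ 243 x^5
x^8 ↦ 6561 x^8
applying this coordinatewise to f: exp(τθ) f = 6561x^8 - 486x^5 + (243/2)x^4 + 1


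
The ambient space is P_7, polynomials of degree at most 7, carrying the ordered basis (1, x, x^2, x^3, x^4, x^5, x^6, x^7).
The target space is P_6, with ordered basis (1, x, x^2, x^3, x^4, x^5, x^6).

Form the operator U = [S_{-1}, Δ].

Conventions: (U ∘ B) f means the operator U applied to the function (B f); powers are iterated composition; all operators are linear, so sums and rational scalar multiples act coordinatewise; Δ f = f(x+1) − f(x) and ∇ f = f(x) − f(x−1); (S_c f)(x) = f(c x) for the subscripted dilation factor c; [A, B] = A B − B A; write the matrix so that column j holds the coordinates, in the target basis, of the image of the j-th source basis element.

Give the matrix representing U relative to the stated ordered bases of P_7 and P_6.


image of 1: 0
image of x: 2
image of x^2: -4x
image of x^3: 6x^2 + 2
image of x^4: -8x^3 - 8x
image of x^5: 10x^4 + 20x^2 + 2
image of x^6: -12x^5 - 40x^3 - 12x
image of x^7: 14x^6 + 70x^4 + 42x^2 + 2
each image's coordinates form column j of the matrix

the matrix is [[0, 2, 0, 2, 0, 2, 0, 2]; [0, 0, -4, 0, -8, 0, -12, 0]; [0, 0, 0, 6, 0, 20, 0, 42]; [0, 0, 0, 0, -8, 0, -40, 0]; [0, 0, 0, 0, 0, 10, 0, 70]; [0, 0, 0, 0, 0, 0, -12, 0]; [0, 0, 0, 0, 0, 0, 0, 14]] (rows listed top to bottom)


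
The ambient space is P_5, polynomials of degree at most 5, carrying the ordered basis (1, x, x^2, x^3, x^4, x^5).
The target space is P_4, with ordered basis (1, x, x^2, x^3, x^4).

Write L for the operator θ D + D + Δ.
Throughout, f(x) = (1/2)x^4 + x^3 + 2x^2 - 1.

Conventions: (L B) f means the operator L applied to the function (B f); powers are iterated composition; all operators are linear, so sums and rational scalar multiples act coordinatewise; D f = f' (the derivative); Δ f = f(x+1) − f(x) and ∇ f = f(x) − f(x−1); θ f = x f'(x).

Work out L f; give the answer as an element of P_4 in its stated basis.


g(x) = 10x^3 + 15x^2 + 17x + 7/2

D f = 2x^3 + 3x^2 + 4x
θ D f = 6x^3 + 6x^2 + 4x
D f = 2x^3 + 3x^2 + 4x
Δ f = 2x^3 + 6x^2 + 9x + 7/2
(θ D + D + Δ) f = 10x^3 + 15x^2 + 17x + 7/2


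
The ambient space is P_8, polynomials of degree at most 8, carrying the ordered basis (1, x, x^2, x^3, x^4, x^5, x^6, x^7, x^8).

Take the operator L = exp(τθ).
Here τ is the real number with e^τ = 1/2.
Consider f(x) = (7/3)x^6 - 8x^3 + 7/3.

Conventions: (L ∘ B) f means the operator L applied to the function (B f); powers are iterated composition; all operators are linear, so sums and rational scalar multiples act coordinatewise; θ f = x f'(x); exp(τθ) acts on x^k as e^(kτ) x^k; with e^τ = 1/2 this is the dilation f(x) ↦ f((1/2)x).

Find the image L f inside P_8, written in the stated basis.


exp(τθ) x^k = e^(kτ) x^k; with e^τ = 1/2 this sends x^k to (1/2)^k x^k
x^3 ↦ 1/8 x^3
x^6 ↦ 1/64 x^6
applying this coordinatewise to f: exp(τθ) f = (7/192)x^6 - x^3 + 7/3

the result is g(x) = (7/192)x^6 - x^3 + 7/3


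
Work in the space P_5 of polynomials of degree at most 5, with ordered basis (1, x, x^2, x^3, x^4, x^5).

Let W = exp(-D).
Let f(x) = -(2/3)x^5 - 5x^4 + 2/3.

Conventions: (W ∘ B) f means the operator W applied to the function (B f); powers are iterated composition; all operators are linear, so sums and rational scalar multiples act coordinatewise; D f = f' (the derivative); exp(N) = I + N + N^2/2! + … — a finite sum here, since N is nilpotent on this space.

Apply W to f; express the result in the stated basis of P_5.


order-1 term: (10/3)x^4 + 20x^3
order-2 term: -(20/3)x^3 - 30x^2
order-3 term: (20/3)x^2 + 20x
order-4 term: -(10/3)x - 5
order-5 term: 2/3
the series for exp(-D) f terminates at order 5
exp(-D) f = -(2/3)x^5 - (5/3)x^4 + (40/3)x^3 - (70/3)x^2 + (50/3)x - 11/3

g(x) = -(2/3)x^5 - (5/3)x^4 + (40/3)x^3 - (70/3)x^2 + (50/3)x - 11/3


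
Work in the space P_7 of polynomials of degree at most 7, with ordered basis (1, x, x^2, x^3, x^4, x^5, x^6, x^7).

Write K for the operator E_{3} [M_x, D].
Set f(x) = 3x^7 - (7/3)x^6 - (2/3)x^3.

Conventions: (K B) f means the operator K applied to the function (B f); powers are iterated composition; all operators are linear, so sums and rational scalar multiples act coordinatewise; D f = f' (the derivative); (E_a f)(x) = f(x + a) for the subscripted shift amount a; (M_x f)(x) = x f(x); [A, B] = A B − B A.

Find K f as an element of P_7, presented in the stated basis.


D f = 21x^6 - 14x^5 - 2x^2
M_x D f = 21x^7 - 14x^6 - 2x^3
M_x f = 3x^8 - (7/3)x^7 - (2/3)x^4
D M_x f = 24x^7 - (49/3)x^6 - (8/3)x^3
[M_x, D] f = -3x^7 + (7/3)x^6 + (2/3)x^3
E_{3} [M_x, D] f = -3x^7 - (182/3)x^6 - 525x^5 - 2520x^4 - (21733/3)x^3 - 12468x^2 - 11889x - 4842

the result is g(x) = -3x^7 - (182/3)x^6 - 525x^5 - 2520x^4 - (21733/3)x^3 - 12468x^2 - 11889x - 4842


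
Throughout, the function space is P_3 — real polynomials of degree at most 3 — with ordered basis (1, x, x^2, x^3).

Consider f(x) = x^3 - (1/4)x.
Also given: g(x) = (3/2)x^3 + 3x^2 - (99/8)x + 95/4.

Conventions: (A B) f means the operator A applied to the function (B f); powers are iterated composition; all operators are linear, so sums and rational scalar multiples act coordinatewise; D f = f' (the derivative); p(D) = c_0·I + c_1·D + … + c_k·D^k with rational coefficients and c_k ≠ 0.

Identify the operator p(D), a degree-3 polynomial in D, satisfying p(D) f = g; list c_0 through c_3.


D^0 f = x^3 - (1/4)x
D^1 f = 3x^2 - 1/4
D^2 f = 6x
D^3 f = 6
matching coefficients of g against c_0 f + c_1 Df + … from the top degree down determines the c_i
solution: c_0 = 3/2, c_1 = 1, c_2 = -2, c_3 = 4

c_0 = 3/2, c_1 = 1, c_2 = -2, c_3 = 4


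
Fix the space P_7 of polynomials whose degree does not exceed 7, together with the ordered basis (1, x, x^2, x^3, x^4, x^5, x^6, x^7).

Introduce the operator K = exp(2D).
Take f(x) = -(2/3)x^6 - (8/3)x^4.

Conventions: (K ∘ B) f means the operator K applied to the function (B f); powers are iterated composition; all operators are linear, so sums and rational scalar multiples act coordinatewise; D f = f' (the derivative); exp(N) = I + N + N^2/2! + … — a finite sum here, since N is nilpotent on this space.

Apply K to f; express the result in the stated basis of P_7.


order-1 term: -8x^5 - (64/3)x^3
order-2 term: -40x^4 - 64x^2
order-3 term: -(320/3)x^3 - (256/3)x
order-4 term: -160x^2 - 128/3
order-5 term: -128x
order-6 term: -128/3
the series for exp(2D) f terminates at order 6
exp(2D) f = -(2/3)x^6 - 8x^5 - (128/3)x^4 - 128x^3 - 224x^2 - (640/3)x - 256/3

g(x) = -(2/3)x^6 - 8x^5 - (128/3)x^4 - 128x^3 - 224x^2 - (640/3)x - 256/3


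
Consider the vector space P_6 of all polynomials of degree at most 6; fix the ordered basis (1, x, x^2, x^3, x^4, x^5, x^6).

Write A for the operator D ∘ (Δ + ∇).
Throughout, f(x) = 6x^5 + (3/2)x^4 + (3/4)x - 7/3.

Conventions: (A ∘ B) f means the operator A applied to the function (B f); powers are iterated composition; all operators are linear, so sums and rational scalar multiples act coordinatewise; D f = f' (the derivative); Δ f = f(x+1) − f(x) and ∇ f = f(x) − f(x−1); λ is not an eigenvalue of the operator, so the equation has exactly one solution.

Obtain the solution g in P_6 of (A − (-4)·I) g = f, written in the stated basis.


write g with unknown coordinates in the stated basis and equate coefficients in (A − (-4)·I) g = f
solving from the highest basis element down gives g = (3/2)x^5 + (3/8)x^4 - 15x^3 - (9/4)x^2 + (483/16)x + 11/12
check: A g = 60x^3 + 9x^2 - 120x - 6
so A g − (-4)·g = 6x^5 + (3/2)x^4 + (3/4)x - 7/3 = f ✓

g(x) = (3/2)x^5 + (3/8)x^4 - 15x^3 - (9/4)x^2 + (483/16)x + 11/12


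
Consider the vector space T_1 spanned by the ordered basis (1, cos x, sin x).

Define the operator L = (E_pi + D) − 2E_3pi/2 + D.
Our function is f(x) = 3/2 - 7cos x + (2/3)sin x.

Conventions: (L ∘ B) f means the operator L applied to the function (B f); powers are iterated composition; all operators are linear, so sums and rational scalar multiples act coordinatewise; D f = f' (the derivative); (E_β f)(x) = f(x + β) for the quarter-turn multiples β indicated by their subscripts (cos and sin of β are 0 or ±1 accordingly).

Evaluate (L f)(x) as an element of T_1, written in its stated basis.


g(x) = -3/2 + (29/3)cos x + (82/3)sin x

E_pi f = 3/2 + 7cos x - (2/3)sin x
D f = (2/3)cos x + 7sin x
(E_pi + D) f = 3/2 + (23/3)cos x + (19/3)sin x
E_3pi/2 f = 3/2 - (2/3)cos x - 7sin x
(-2E_3pi/2) f = -3 + (4/3)cos x + 14sin x
D f = (2/3)cos x + 7sin x
((E_pi + D) − 2E_3pi/2 + D) f = -3/2 + (29/3)cos x + (82/3)sin x


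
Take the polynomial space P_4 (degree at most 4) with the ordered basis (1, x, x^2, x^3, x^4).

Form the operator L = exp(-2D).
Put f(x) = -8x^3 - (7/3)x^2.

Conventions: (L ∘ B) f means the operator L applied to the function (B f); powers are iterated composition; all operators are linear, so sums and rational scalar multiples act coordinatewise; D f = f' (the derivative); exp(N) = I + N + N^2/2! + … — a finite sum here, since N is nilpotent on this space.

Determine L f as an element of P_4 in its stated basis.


g(x) = -8x^3 + (137/3)x^2 - (260/3)x + 164/3

order-1 term: 48x^2 + (28/3)x
order-2 term: -96x - 28/3
order-3 term: 64
the series for exp(-2D) f terminates at order 3
exp(-2D) f = -8x^3 + (137/3)x^2 - (260/3)x + 164/3


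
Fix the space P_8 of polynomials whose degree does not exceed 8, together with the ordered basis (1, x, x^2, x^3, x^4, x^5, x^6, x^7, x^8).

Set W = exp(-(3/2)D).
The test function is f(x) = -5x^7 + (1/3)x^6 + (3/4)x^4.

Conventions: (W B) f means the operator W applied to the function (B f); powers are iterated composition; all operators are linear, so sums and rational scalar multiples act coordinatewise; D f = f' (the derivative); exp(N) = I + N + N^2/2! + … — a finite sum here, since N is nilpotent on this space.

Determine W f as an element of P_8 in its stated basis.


the image equals g(x) = -5x^7 + (317/6)x^6 - (957/4)x^5 + (4821/8)x^4 - (14607/16)x^3 + (26649/32)x^2 - (27135/64)x + 11907/128

order-1 term: (105/2)x^6 - 3x^5 - (9/2)x^3
order-2 term: -(945/4)x^5 + (45/4)x^4 + (81/8)x^2
order-3 term: (4725/8)x^4 - (45/2)x^3 - (81/8)x
order-4 term: -(14175/16)x^3 + (405/16)x^2 + 243/64
order-5 term: (25515/32)x^2 - (243/16)x
order-6 term: -(25515/64)x + 243/64
order-7 term: 10935/128
the series for exp(-(3/2)D) f terminates at order 7
exp(-(3/2)D) f = -5x^7 + (317/6)x^6 - (957/4)x^5 + (4821/8)x^4 - (14607/16)x^3 + (26649/32)x^2 - (27135/64)x + 11907/128


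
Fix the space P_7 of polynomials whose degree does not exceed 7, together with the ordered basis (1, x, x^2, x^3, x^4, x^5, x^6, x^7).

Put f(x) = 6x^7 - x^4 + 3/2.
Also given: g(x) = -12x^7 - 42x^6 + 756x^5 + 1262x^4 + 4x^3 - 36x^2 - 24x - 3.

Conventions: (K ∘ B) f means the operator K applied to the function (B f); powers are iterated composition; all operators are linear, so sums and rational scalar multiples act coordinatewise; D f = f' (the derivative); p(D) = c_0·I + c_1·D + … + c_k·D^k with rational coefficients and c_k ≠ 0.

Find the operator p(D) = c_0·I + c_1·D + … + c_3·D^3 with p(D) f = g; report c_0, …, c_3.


p(D) = -2·I − D + 3·D^2 + D^3, i.e. c_0 = -2, c_1 = -1, c_2 = 3, c_3 = 1

D^0 f = 6x^7 - x^4 + 3/2
D^1 f = 42x^6 - 4x^3
D^2 f = 252x^5 - 12x^2
D^3 f = 1260x^4 - 24x
matching coefficients of g against c_0 f + c_1 Df + … from the top degree down determines the c_i
solution: c_0 = -2, c_1 = -1, c_2 = 3, c_3 = 1


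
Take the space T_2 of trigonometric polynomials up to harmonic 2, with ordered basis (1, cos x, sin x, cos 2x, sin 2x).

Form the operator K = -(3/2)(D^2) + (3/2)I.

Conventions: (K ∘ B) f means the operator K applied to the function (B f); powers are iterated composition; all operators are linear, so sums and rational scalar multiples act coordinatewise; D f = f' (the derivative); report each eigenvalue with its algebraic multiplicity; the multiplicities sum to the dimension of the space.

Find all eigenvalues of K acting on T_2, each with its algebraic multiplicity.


λ = 3/2 (multiplicity 1), λ = 3 (multiplicity 2), λ = 15/2 (multiplicity 2)

image of 1: 3/2
image of cos x: 3cos x
image of sin x: 3sin x
image of cos 2x: (15/2)cos 2x
image of sin 2x: (15/2)sin 2x
the matrix is diagonal; its diagonal is (3/2, 3, 3, 15/2, 15/2)
for a triangular matrix the eigenvalues are the diagonal entries, with algebraic multiplicity their repetition count


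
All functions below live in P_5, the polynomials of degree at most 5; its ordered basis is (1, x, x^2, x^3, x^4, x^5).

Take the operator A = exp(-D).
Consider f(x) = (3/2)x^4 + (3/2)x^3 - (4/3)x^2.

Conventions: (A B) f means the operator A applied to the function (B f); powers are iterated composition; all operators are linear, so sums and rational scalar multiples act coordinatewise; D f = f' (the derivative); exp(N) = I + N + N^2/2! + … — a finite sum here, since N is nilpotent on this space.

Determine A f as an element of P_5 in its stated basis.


order-1 term: -6x^3 - (9/2)x^2 + (8/3)x
order-2 term: 9x^2 + (9/2)x - 4/3
order-3 term: -6x - 3/2
order-4 term: 3/2
the series for exp(-D) f terminates at order 4
exp(-D) f = (3/2)x^4 - (9/2)x^3 + (19/6)x^2 + (7/6)x - 4/3

the result is g(x) = (3/2)x^4 - (9/2)x^3 + (19/6)x^2 + (7/6)x - 4/3


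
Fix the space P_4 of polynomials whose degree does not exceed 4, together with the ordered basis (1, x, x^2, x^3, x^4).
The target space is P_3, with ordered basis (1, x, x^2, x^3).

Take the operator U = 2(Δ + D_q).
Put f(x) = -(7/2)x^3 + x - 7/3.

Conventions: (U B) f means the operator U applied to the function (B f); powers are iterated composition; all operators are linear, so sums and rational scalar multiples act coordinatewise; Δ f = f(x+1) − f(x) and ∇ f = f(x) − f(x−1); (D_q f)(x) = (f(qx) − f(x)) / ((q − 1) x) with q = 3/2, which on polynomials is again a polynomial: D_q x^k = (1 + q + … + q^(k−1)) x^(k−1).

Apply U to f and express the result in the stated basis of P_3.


the result is g(x) = -(217/4)x^2 - 21x - 3

Δ f = -(21/2)x^2 - (21/2)x - 5/2
D_q f = -(133/8)x^2 + 1
(Δ + D_q) f = -(217/8)x^2 - (21/2)x - 3/2
(2(Δ + D_q)) f = -(217/4)x^2 - 21x - 3


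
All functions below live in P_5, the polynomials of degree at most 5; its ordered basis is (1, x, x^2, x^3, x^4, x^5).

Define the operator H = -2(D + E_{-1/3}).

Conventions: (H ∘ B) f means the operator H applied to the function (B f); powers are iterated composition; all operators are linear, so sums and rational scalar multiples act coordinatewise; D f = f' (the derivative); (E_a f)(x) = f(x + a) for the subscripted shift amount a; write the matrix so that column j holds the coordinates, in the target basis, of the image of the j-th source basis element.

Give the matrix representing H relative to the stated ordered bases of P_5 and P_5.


image of 1: -2
image of x: -2x - 4/3
image of x^2: -2x^2 - (8/3)x - 2/9
image of x^3: -2x^3 - 4x^2 - (2/3)x + 2/27
image of x^4: -2x^4 - (16/3)x^3 - (4/3)x^2 + (8/27)x - 2/81
image of x^5: -2x^5 - (20/3)x^4 - (20/9)x^3 + (20/27)x^2 - (10/81)x + 2/243
each image's coordinates form column j of the matrix

the matrix is [[-2, -4/3, -2/9, 2/27, -2/81, 2/243]; [0, -2, -8/3, -2/3, 8/27, -10/81]; [0, 0, -2, -4, -4/3, 20/27]; [0, 0, 0, -2, -16/3, -20/9]; [0, 0, 0, 0, -2, -20/3]; [0, 0, 0, 0, 0, -2]] (rows listed top to bottom)
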